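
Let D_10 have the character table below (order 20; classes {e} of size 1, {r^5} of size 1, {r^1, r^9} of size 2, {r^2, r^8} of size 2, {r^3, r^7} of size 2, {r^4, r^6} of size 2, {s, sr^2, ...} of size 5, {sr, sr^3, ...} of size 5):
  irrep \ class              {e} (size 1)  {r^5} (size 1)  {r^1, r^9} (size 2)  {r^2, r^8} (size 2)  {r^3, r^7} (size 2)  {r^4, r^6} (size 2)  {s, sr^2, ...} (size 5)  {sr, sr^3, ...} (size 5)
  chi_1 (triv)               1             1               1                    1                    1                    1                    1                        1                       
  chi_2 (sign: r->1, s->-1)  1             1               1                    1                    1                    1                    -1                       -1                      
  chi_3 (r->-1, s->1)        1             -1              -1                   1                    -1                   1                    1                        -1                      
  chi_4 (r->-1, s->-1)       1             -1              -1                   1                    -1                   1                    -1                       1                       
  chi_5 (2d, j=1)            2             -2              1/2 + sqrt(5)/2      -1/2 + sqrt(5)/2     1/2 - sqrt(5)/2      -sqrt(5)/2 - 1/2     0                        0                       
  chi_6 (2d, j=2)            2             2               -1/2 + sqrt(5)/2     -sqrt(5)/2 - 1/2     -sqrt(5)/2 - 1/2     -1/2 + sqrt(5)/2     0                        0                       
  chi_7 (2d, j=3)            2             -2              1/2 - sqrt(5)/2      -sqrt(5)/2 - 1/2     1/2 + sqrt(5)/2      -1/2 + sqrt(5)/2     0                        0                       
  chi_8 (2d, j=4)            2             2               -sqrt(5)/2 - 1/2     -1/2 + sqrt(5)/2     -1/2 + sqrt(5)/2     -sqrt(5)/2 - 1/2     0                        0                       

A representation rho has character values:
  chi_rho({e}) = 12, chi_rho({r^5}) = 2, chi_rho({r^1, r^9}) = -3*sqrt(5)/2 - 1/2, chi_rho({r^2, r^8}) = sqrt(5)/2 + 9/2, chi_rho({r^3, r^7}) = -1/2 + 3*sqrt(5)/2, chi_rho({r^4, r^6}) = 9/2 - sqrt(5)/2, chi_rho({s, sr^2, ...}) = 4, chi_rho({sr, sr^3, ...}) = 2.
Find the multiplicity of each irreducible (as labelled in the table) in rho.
Multiplicities: chi_1: 3, chi_2: 0, chi_3: 2, chi_4: 1, chi_5: 0, chi_6: 0, chi_7: 1, chi_8: 2.

Argument: Use <chi_rho, chi> = (1/|G|) sum_C |C| * chi_rho(C) * conj(chi(C)) with |G| = 20 for each irreducible chi in the table:
  <chi_rho, chi_1> = (1/20)[1*(12)*conj(1) + 1*(2)*conj(1) + 2*(-3*sqrt(5)/2 - 1/2)*conj(1) + 2*(sqrt(5)/2 + 9/2)*conj(1) + 2*(-1/2 + 3*sqrt(5)/2)*conj(1) + 2*(9/2 - sqrt(5)/2)*conj(1) + 5*(4)*conj(1) + 5*(2)*conj(1)]
      = (1/20)[(12) + (2) + (-3*sqrt(5) - 1) + (sqrt(5) + 9) + (-1 + 3*sqrt(5)) + (9 - sqrt(5)) + (20) + (10)] = 60/20 = 3
  <chi_rho, chi_2> = (1/20)[1*(12)*conj(1) + 1*(2)*conj(1) + 2*(-3*sqrt(5)/2 - 1/2)*conj(1) + 2*(sqrt(5)/2 + 9/2)*conj(1) + 2*(-1/2 + 3*sqrt(5)/2)*conj(1) + 2*(9/2 - sqrt(5)/2)*conj(1) + 5*(4)*conj(-1) + 5*(2)*conj(-1)]
      = (1/20)[(12) + (2) + (-3*sqrt(5) - 1) + (sqrt(5) + 9) + (-1 + 3*sqrt(5)) + (9 - sqrt(5)) + (-20) + (-10)] = 0/20 = 0
  <chi_rho, chi_3> = (1/20)[1*(12)*conj(1) + 1*(2)*conj(-1) + 2*(-3*sqrt(5)/2 - 1/2)*conj(-1) + 2*(sqrt(5)/2 + 9/2)*conj(1) + 2*(-1/2 + 3*sqrt(5)/2)*conj(-1) + 2*(9/2 - sqrt(5)/2)*conj(1) + 5*(4)*conj(1) + 5*(2)*conj(-1)]
      = (1/20)[(12) + (-2) + (1 + 3*sqrt(5)) + (sqrt(5) + 9) + (1 - 3*sqrt(5)) + (9 - sqrt(5)) + (20) + (-10)] = 40/20 = 2
  <chi_rho, chi_4> = (1/20)[1*(12)*conj(1) + 1*(2)*conj(-1) + 2*(-3*sqrt(5)/2 - 1/2)*conj(-1) + 2*(sqrt(5)/2 + 9/2)*conj(1) + 2*(-1/2 + 3*sqrt(5)/2)*conj(-1) + 2*(9/2 - sqrt(5)/2)*conj(1) + 5*(4)*conj(-1) + 5*(2)*conj(1)]
      = (1/20)[(12) + (-2) + (1 + 3*sqrt(5)) + (sqrt(5) + 9) + (1 - 3*sqrt(5)) + (9 - sqrt(5)) + (-20) + (10)] = 20/20 = 1
  <chi_rho, chi_5> = (1/20)[1*(12)*conj(2) + 1*(2)*conj(-2) + 2*(-3*sqrt(5)/2 - 1/2)*conj(1/2 + sqrt(5)/2) + 2*(sqrt(5)/2 + 9/2)*conj(-1/2 + sqrt(5)/2) + 2*(-1/2 + 3*sqrt(5)/2)*conj(1/2 - sqrt(5)/2) + 2*(9/2 - sqrt(5)/2)*conj(-sqrt(5)/2 - 1/2) + 5*(4)*conj(0) + 5*(2)*conj(0)]
      = (1/20)[(24) + (-4) + (-8 - 2*sqrt(5)) + (-2 + 4*sqrt(5)) + (-8 + 2*sqrt(5)) + (-4*sqrt(5) - 2) + (0) + (0)] = 0/20 = 0
  <chi_rho, chi_6> = (1/20)[1*(12)*conj(2) + 1*(2)*conj(2) + 2*(-3*sqrt(5)/2 - 1/2)*conj(-1/2 + sqrt(5)/2) + 2*(sqrt(5)/2 + 9/2)*conj(-sqrt(5)/2 - 1/2) + 2*(-1/2 + 3*sqrt(5)/2)*conj(-sqrt(5)/2 - 1/2) + 2*(9/2 - sqrt(5)/2)*conj(-1/2 + sqrt(5)/2) + 5*(4)*conj(0) + 5*(2)*conj(0)]
      = (1/20)[(24) + (4) + (-7 + sqrt(5)) + (-5*sqrt(5) - 7) + (-7 - sqrt(5)) + (-7 + 5*sqrt(5)) + (0) + (0)] = 0/20 = 0
  <chi_rho, chi_7> = (1/20)[1*(12)*conj(2) + 1*(2)*conj(-2) + 2*(-3*sqrt(5)/2 - 1/2)*conj(1/2 - sqrt(5)/2) + 2*(sqrt(5)/2 + 9/2)*conj(-sqrt(5)/2 - 1/2) + 2*(-1/2 + 3*sqrt(5)/2)*conj(1/2 + sqrt(5)/2) + 2*(9/2 - sqrt(5)/2)*conj(-1/2 + sqrt(5)/2) + 5*(4)*conj(0) + 5*(2)*conj(0)]
      = (1/20)[(24) + (-4) + (7 - sqrt(5)) + (-5*sqrt(5) - 7) + (sqrt(5) + 7) + (-7 + 5*sqrt(5)) + (0) + (0)] = 20/20 = 1
  <chi_rho, chi_8> = (1/20)[1*(12)*conj(2) + 1*(2)*conj(2) + 2*(-3*sqrt(5)/2 - 1/2)*conj(-sqrt(5)/2 - 1/2) + 2*(sqrt(5)/2 + 9/2)*conj(-1/2 + sqrt(5)/2) + 2*(-1/2 + 3*sqrt(5)/2)*conj(-1/2 + sqrt(5)/2) + 2*(9/2 - sqrt(5)/2)*conj(-sqrt(5)/2 - 1/2) + 5*(4)*conj(0) + 5*(2)*conj(0)]
      = (1/20)[(24) + (4) + (2*sqrt(5) + 8) + (-2 + 4*sqrt(5)) + (8 - 2*sqrt(5)) + (-4*sqrt(5) - 2) + (0) + (0)] = 40/20 = 2
Dimension check: dim(rho) = sum (mult * dim) = 3*1 + 0*1 + 2*1 + 1*1 + 0*2 + 0*2 + 1*2 + 2*2 = 12 = chi_rho(e) = 12.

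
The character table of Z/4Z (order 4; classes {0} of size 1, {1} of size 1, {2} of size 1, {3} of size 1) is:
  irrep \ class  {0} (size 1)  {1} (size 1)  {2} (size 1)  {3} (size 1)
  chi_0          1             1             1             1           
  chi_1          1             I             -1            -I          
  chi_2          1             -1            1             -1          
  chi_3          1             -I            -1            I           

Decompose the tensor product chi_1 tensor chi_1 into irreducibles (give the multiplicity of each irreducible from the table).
chi_1 tensor chi_1 = chi_2 (all other irreducibles have multiplicity 0).

Proof sketch: The character of a tensor product is the pointwise product (chi_1 * chi_1)(C) = chi_1(C) * chi_1(C):
  {0}: (1)*(1), {1}: (I)*(I), {2}: (-1)*(-1), {3}: (-I)*(-I)
so (chi_1 * chi_1) takes values
  {0} -> 1, {1} -> -1, {2} -> 1, {3} -> -1.
Now take the inner product of this character with each irreducible chi from the table, <chi_1*chi_1, chi> = (1/4) sum_C |C| (chi_1*chi_1)(C) conj(chi(C)):
  <chi_1*chi_1, chi_0> = (1/4)[1*(1)*conj(1) + 1*(-1)*conj(1) + 1*(1)*conj(1) + 1*(-1)*conj(1)]
      = (1/4)[(1) + (-1) + (1) + (-1)] = 0/4 = 0
  <chi_1*chi_1, chi_1> = (1/4)[1*(1)*conj(1) + 1*(-1)*conj(I) + 1*(1)*conj(-1) + 1*(-1)*conj(-I)]
      = (1/4)[(1) + (I) + (-1) + (-I)] = 0/4 = 0
  <chi_1*chi_1, chi_2> = (1/4)[1*(1)*conj(1) + 1*(-1)*conj(-1) + 1*(1)*conj(1) + 1*(-1)*conj(-1)]
      = (1/4)[(1) + (1) + (1) + (1)] = 4/4 = 1
  <chi_1*chi_1, chi_3> = (1/4)[1*(1)*conj(1) + 1*(-1)*conj(-I) + 1*(1)*conj(-1) + 1*(-1)*conj(I)]
      = (1/4)[(1) + (-I) + (-1) + (I)] = 0/4 = 0
(Exp terms are combined using exp(i*s)*conj(exp(i*t)) = exp(i*(s-t)), and sums of them are collapsed using the identity that for every m > 1 the m distinct m-th roots of unity sum to 0, e.g. 1 + exp(2*I*pi/3) + exp(-2*I*pi/3) = 0.)
Hence the multiplicities are chi_2: 1. Dimension check: dim(chi_1)*dim(chi_1) = 1*1 = 1 and sum (mult * dim) = 1*1 = 1.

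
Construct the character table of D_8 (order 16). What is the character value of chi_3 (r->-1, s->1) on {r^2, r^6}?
Conjugacy classes: {e} of size 1, {r^4} of size 1, {r^1, r^7} of size 2, {r^2, r^6} of size 2, {r^3, r^5} of size 2, {s, sr^2, ...} of size 4, {sr, sr^3, ...} of size 4.
Character table:
  irrep \ class              {e} (size 1)  {r^4} (size 1)  {r^1, r^7} (size 2)  {r^2, r^6} (size 2)  {r^3, r^5} (size 2)  {s, sr^2, ...} (size 4)  {sr, sr^3, ...} (size 4)
  chi_1 (triv)               1             1               1                    1                    1                    1                        1                       
  chi_2 (sign: r->1, s->-1)  1             1               1                    1                    1                    -1                       -1                      
  chi_3 (r->-1, s->1)        1             1               -1                   1                    -1                   1                        -1                      
  chi_4 (r->-1, s->-1)       1             1               -1                   1                    -1                   -1                       1                       
  chi_5 (2d, j=1)            2             -2              sqrt(2)              0                    -sqrt(2)             0                        0                       
  chi_6 (2d, j=2)            2             2               0                    -2                   0                    0                        0                       
  chi_7 (2d, j=3)            2             -2              -sqrt(2)             0                    sqrt(2)              0                        0                       

Spot check: chi_3 (r->-1, s->1) on {r^2, r^6} = 1.

Justification: D_8 has order 2*8 = 16 with 7 conjugacy classes, hence 7 irreducibles. Sum of squared dims 1 + 1 + 1 + 1 + 4 + 4 + 4 = 16 = |G|. Linear characters come from the abelianisation; the 2-dimensional irreps have character r^k -> 2*cos(2*pi*j*k/8), reflections -> 0.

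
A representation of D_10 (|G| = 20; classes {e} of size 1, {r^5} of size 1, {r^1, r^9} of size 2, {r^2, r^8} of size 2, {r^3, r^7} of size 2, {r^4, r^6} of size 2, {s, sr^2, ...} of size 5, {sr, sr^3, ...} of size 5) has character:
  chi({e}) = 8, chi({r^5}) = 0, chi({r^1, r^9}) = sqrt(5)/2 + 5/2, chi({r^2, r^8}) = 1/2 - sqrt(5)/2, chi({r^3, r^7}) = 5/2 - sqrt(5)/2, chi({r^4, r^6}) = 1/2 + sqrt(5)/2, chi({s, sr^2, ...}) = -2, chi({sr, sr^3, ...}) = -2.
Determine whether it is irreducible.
Not irreducible (reducible): <chi, chi> = 7 > 1.

Solution. <chi, chi> = (1/|G|) sum_C |C| * |chi(C)|^2 = (1/20)[1*|8|^2 + 1*|0|^2 + 2*|sqrt(5)/2 + 5/2|^2 + 2*|1/2 - sqrt(5)/2|^2 + 2*|5/2 - sqrt(5)/2|^2 + 2*|1/2 + sqrt(5)/2|^2 + 5*|-2|^2 + 5*|-2|^2]
  = (1/20)[(64) + (0) + (5*sqrt(5) + 15) + (3 - sqrt(5)) + (15 - 5*sqrt(5)) + (sqrt(5) + 3) + (20) + (20)] = 140/20 = 7.
A character is irreducible iff <chi, chi> = 1, so this representation is reducible.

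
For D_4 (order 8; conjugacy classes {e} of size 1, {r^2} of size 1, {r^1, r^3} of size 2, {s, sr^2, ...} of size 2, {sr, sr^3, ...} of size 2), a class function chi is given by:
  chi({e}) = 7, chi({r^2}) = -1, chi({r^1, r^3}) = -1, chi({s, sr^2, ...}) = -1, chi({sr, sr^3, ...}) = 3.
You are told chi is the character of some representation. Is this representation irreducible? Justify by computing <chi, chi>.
Not irreducible (reducible): <chi, chi> = 9 > 1.

Argument: <chi, chi> = (1/|G|) sum_C |C| * |chi(C)|^2 = (1/8)[1*|7|^2 + 1*|-1|^2 + 2*|-1|^2 + 2*|-1|^2 + 2*|3|^2]
  = (1/8)[(49) + (1) + (2) + (2) + (18)] = 72/8 = 9.
A character is irreducible iff <chi, chi> = 1, so this representation is reducible.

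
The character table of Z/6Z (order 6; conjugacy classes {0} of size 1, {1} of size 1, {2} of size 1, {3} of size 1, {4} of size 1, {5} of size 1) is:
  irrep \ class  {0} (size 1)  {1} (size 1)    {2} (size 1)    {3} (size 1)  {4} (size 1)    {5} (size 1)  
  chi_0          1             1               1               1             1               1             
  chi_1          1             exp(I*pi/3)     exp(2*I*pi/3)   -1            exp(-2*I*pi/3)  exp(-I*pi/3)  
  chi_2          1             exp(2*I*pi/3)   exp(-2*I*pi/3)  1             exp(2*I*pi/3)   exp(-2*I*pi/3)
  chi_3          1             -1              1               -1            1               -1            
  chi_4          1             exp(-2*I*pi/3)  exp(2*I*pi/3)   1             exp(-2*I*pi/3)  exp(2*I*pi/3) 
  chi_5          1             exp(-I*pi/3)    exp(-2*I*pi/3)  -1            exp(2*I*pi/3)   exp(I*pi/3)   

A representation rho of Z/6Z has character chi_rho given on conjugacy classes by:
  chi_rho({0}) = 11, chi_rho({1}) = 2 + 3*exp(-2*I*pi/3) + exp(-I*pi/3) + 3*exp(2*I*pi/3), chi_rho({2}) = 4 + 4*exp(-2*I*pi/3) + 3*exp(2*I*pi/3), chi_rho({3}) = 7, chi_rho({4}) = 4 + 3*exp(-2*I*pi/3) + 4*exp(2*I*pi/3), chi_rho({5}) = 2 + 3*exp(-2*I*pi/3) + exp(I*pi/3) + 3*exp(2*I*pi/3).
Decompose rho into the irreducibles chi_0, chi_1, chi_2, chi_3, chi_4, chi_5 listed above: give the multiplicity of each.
Multiplicities: chi_0: 3, chi_1: 0, chi_2: 3, chi_3: 1, chi_4: 3, chi_5: 1.

Derivation: Use <chi_rho, chi> = (1/|G|) sum_C |C| * chi_rho(C) * conj(chi(C)) with |G| = 6 for each irreducible chi in the table:
  <chi_rho, chi_0> = (1/6)[1*(11)*conj(1) + 1*(2 + 3*exp(-2*I*pi/3) + exp(-I*pi/3) + 3*exp(2*I*pi/3))*conj(1) + 1*(4 + 4*exp(-2*I*pi/3) + 3*exp(2*I*pi/3))*conj(1) + 1*(7)*conj(1) + 1*(4 + 3*exp(-2*I*pi/3) + 4*exp(2*I*pi/3))*conj(1) + 1*(2 + 3*exp(-2*I*pi/3) + exp(I*pi/3) + 3*exp(2*I*pi/3))*conj(1)]
      = (1/6)[(11) + (2 + 3*exp(-2*I*pi/3) + exp(-I*pi/3) + 3*exp(2*I*pi/3)) + (4 + 4*exp(-2*I*pi/3) + 3*exp(2*I*pi/3)) + (7) + (4 + 3*exp(-2*I*pi/3) + 4*exp(2*I*pi/3)) + (2 + 3*exp(-2*I*pi/3) + exp(I*pi/3) + 3*exp(2*I*pi/3))] = 18/6 = 3
  <chi_rho, chi_1> = (1/6)[1*(11)*conj(1) + 1*(2 + 3*exp(-2*I*pi/3) + exp(-I*pi/3) + 3*exp(2*I*pi/3))*conj(exp(I*pi/3)) + 1*(4 + 4*exp(-2*I*pi/3) + 3*exp(2*I*pi/3))*conj(exp(2*I*pi/3)) + 1*(7)*conj(-1) + 1*(4 + 3*exp(-2*I*pi/3) + 4*exp(2*I*pi/3))*conj(exp(-2*I*pi/3)) + 1*(2 + 3*exp(-2*I*pi/3) + exp(I*pi/3) + 3*exp(2*I*pi/3))*conj(exp(-I*pi/3))]
      = (1/6)[(11) + (-1) + (-1) + (-7) + (-1) + (-1)] = 0/6 = 0
  <chi_rho, chi_2> = (1/6)[1*(11)*conj(1) + 1*(2 + 3*exp(-2*I*pi/3) + exp(-I*pi/3) + 3*exp(2*I*pi/3))*conj(exp(2*I*pi/3)) + 1*(4 + 4*exp(-2*I*pi/3) + 3*exp(2*I*pi/3))*conj(exp(-2*I*pi/3)) + 1*(7)*conj(1) + 1*(4 + 3*exp(-2*I*pi/3) + 4*exp(2*I*pi/3))*conj(exp(2*I*pi/3)) + 1*(2 + 3*exp(-2*I*pi/3) + exp(I*pi/3) + 3*exp(2*I*pi/3))*conj(exp(-2*I*pi/3))]
      = (1/6)[(11) + (2 + 2*exp(-2*I*pi/3) + 3*exp(2*I*pi/3)) + (4 + 3*exp(-2*I*pi/3) + 4*exp(2*I*pi/3)) + (7) + (4 + 4*exp(-2*I*pi/3) + 3*exp(2*I*pi/3)) + (2 + 3*exp(-2*I*pi/3) + 2*exp(2*I*pi/3))] = 18/6 = 3
  <chi_rho, chi_3> = (1/6)[1*(11)*conj(1) + 1*(2 + 3*exp(-2*I*pi/3) + exp(-I*pi/3) + 3*exp(2*I*pi/3))*conj(-1) + 1*(4 + 4*exp(-2*I*pi/3) + 3*exp(2*I*pi/3))*conj(1) + 1*(7)*conj(-1) + 1*(4 + 3*exp(-2*I*pi/3) + 4*exp(2*I*pi/3))*conj(1) + 1*(2 + 3*exp(-2*I*pi/3) + exp(I*pi/3) + 3*exp(2*I*pi/3))*conj(-1)]
      = (1/6)[(11) + (-2 - 3*exp(2*I*pi/3) - exp(-I*pi/3) - 3*exp(-2*I*pi/3)) + (4 + 4*exp(-2*I*pi/3) + 3*exp(2*I*pi/3)) + (-7) + (4 + 3*exp(-2*I*pi/3) + 4*exp(2*I*pi/3)) + (-2 - 3*exp(2*I*pi/3) - exp(I*pi/3) - 3*exp(-2*I*pi/3))] = 6/6 = 1
  <chi_rho, chi_4> = (1/6)[1*(11)*conj(1) + 1*(2 + 3*exp(-2*I*pi/3) + exp(-I*pi/3) + 3*exp(2*I*pi/3))*conj(exp(-2*I*pi/3)) + 1*(4 + 4*exp(-2*I*pi/3) + 3*exp(2*I*pi/3))*conj(exp(2*I*pi/3)) + 1*(7)*conj(1) + 1*(4 + 3*exp(-2*I*pi/3) + 4*exp(2*I*pi/3))*conj(exp(-2*I*pi/3)) + 1*(2 + 3*exp(-2*I*pi/3) + exp(I*pi/3) + 3*exp(2*I*pi/3))*conj(exp(2*I*pi/3))]
      = (1/6)[(11) + (1) + (-1) + (7) + (-1) + (1)] = 18/6 = 3
  <chi_rho, chi_5> = (1/6)[1*(11)*conj(1) + 1*(2 + 3*exp(-2*I*pi/3) + exp(-I*pi/3) + 3*exp(2*I*pi/3))*conj(exp(-I*pi/3)) + 1*(4 + 4*exp(-2*I*pi/3) + 3*exp(2*I*pi/3))*conj(exp(-2*I*pi/3)) + 1*(7)*conj(-1) + 1*(4 + 3*exp(-2*I*pi/3) + 4*exp(2*I*pi/3))*conj(exp(2*I*pi/3)) + 1*(2 + 3*exp(-2*I*pi/3) + exp(I*pi/3) + 3*exp(2*I*pi/3))*conj(exp(I*pi/3))]
      = (1/6)[(11) + (-2 + 3*exp(-I*pi/3) + 2*exp(I*pi/3)) + (4 + 3*exp(-2*I*pi/3) + 4*exp(2*I*pi/3)) + (-7) + (4 + 4*exp(-2*I*pi/3) + 3*exp(2*I*pi/3)) + (-2 + 2*exp(-I*pi/3) + 3*exp(I*pi/3))] = 6/6 = 1
(Exp terms are combined using exp(i*s)*conj(exp(i*t)) = exp(i*(s-t)), and sums of them are collapsed using the identity that for every m > 1 the m distinct m-th roots of unity sum to 0, e.g. 1 + exp(2*I*pi/3) + exp(-2*I*pi/3) = 0.)
Dimension check: dim(rho) = sum (mult * dim) = 3*1 + 0*1 + 3*1 + 1*1 + 3*1 + 1*1 = 11 = chi_rho(e) = 11.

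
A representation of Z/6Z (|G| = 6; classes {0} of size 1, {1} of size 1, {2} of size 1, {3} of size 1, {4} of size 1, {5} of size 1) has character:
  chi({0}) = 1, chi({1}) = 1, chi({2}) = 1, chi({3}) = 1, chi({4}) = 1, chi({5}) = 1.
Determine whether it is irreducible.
Irreducible: <chi, chi> = 1.

Why: <chi, chi> = (1/|G|) sum_C |C| * |chi(C)|^2 = (1/6)[1*|1|^2 + 1*|1|^2 + 1*|1|^2 + 1*|1|^2 + 1*|1|^2 + 1*|1|^2]
  = (1/6)[(1) + (1) + (1) + (1) + (1) + (1)] = 6/6 = 1.
(Exp terms are combined using exp(i*s)*conj(exp(i*t)) = exp(i*(s-t)), and sums of them are collapsed using the identity that for every m > 1 the m distinct m-th roots of unity sum to 0, e.g. 1 + exp(2*I*pi/3) + exp(-2*I*pi/3) = 0.)
A character is irreducible iff <chi, chi> = 1, so this representation is irreducible.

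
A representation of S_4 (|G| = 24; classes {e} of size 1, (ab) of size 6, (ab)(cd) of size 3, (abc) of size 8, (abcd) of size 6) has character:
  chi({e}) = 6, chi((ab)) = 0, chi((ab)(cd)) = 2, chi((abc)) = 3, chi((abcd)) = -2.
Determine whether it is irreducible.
Not irreducible (reducible): <chi, chi> = 6 > 1.

Proof sketch: <chi, chi> = (1/|G|) sum_C |C| * |chi(C)|^2 = (1/24)[1*|6|^2 + 6*|0|^2 + 3*|2|^2 + 8*|3|^2 + 6*|-2|^2]
  = (1/24)[(36) + (0) + (12) + (72) + (24)] = 144/24 = 6.
A character is irreducible iff <chi, chi> = 1, so this representation is reducible.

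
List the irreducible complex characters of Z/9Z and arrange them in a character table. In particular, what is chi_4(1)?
Character table of Z/9Z (irreps indexed chi_0,...,chi_8 with chi_k(m) = zeta_9^(k*m), zeta_9 = exp(2*pi*i/9)):
  irrep \ class  {0} (size 1)  {1} (size 1)    {2} (size 1)    {3} (size 1)    {4} (size 1)    {5} (size 1)    {6} (size 1)    {7} (size 1)    {8} (size 1)  
  chi_0          1             1               1               1               1               1               1               1               1             
  chi_1          1             exp(2*I*pi/9)   exp(4*I*pi/9)   exp(2*I*pi/3)   exp(8*I*pi/9)   exp(-8*I*pi/9)  exp(-2*I*pi/3)  exp(-4*I*pi/9)  exp(-2*I*pi/9)
  chi_2          1             exp(4*I*pi/9)   exp(8*I*pi/9)   exp(-2*I*pi/3)  exp(-2*I*pi/9)  exp(2*I*pi/9)   exp(2*I*pi/3)   exp(-8*I*pi/9)  exp(-4*I*pi/9)
  chi_3          1             exp(2*I*pi/3)   exp(-2*I*pi/3)  1               exp(2*I*pi/3)   exp(-2*I*pi/3)  1               exp(2*I*pi/3)   exp(-2*I*pi/3)
  chi_4          1             exp(8*I*pi/9)   exp(-2*I*pi/9)  exp(2*I*pi/3)   exp(-4*I*pi/9)  exp(4*I*pi/9)   exp(-2*I*pi/3)  exp(2*I*pi/9)   exp(-8*I*pi/9)
  chi_5          1             exp(-8*I*pi/9)  exp(2*I*pi/9)   exp(-2*I*pi/3)  exp(4*I*pi/9)   exp(-4*I*pi/9)  exp(2*I*pi/3)   exp(-2*I*pi/9)  exp(8*I*pi/9) 
  chi_6          1             exp(-2*I*pi/3)  exp(2*I*pi/3)   1               exp(-2*I*pi/3)  exp(2*I*pi/3)   1               exp(-2*I*pi/3)  exp(2*I*pi/3) 
  chi_7          1             exp(-4*I*pi/9)  exp(-8*I*pi/9)  exp(2*I*pi/3)   exp(2*I*pi/9)   exp(-2*I*pi/9)  exp(-2*I*pi/3)  exp(8*I*pi/9)   exp(4*I*pi/9) 
  chi_8          1             exp(-2*I*pi/9)  exp(-4*I*pi/9)  exp(-2*I*pi/3)  exp(-8*I*pi/9)  exp(8*I*pi/9)   exp(2*I*pi/3)   exp(4*I*pi/9)   exp(2*I*pi/9) 

Spot check: chi_4(1) = zeta_9^(4*1) = zeta_9^4 = exp(8*I*pi/9).

Derivation: Z/9Z is abelian, so all 9 irreducible complex representations are 1-dimensional. They are given by chi_k(m) = zeta_9^(k*m) for k = 0,...,8. Row orthogonality: sum_m chi_k(m) conj(chi_l(m)) = 9 * [k = l].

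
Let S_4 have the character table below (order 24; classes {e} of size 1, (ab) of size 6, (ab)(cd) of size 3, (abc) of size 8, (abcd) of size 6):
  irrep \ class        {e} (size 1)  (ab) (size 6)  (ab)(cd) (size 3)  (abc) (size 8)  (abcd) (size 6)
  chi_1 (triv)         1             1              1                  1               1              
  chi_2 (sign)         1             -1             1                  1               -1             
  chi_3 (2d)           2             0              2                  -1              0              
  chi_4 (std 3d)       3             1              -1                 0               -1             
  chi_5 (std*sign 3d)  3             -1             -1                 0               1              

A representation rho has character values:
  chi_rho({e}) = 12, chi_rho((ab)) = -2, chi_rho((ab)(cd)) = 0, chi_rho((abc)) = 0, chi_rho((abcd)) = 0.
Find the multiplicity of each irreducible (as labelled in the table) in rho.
Multiplicities: chi_1: 0, chi_2: 1, chi_3: 1, chi_4: 1, chi_5: 2.

Use <chi_rho, chi> = (1/|G|) sum_C |C| * chi_rho(C) * conj(chi(C)) with |G| = 24 for each irreducible chi in the table:
  <chi_rho, chi_1> = (1/24)[1*(12)*conj(1) + 6*(-2)*conj(1) + 3*(0)*conj(1) + 8*(0)*conj(1) + 6*(0)*conj(1)]
      = (1/24)[(12) + (-12) + (0) + (0) + (0)] = 0/24 = 0
  <chi_rho, chi_2> = (1/24)[1*(12)*conj(1) + 6*(-2)*conj(-1) + 3*(0)*conj(1) + 8*(0)*conj(1) + 6*(0)*conj(-1)]
      = (1/24)[(12) + (12) + (0) + (0) + (0)] = 24/24 = 1
  <chi_rho, chi_3> = (1/24)[1*(12)*conj(2) + 6*(-2)*conj(0) + 3*(0)*conj(2) + 8*(0)*conj(-1) + 6*(0)*conj(0)]
      = (1/24)[(24) + (0) + (0) + (0) + (0)] = 24/24 = 1
  <chi_rho, chi_4> = (1/24)[1*(12)*conj(3) + 6*(-2)*conj(1) + 3*(0)*conj(-1) + 8*(0)*conj(0) + 6*(0)*conj(-1)]
      = (1/24)[(36) + (-12) + (0) + (0) + (0)] = 24/24 = 1
  <chi_rho, chi_5> = (1/24)[1*(12)*conj(3) + 6*(-2)*conj(-1) + 3*(0)*conj(-1) + 8*(0)*conj(0) + 6*(0)*conj(1)]
      = (1/24)[(36) + (12) + (0) + (0) + (0)] = 48/24 = 2
Dimension check: dim(rho) = sum (mult * dim) = 0*1 + 1*1 + 1*2 + 1*3 + 2*3 = 12 = chi_rho(e) = 12.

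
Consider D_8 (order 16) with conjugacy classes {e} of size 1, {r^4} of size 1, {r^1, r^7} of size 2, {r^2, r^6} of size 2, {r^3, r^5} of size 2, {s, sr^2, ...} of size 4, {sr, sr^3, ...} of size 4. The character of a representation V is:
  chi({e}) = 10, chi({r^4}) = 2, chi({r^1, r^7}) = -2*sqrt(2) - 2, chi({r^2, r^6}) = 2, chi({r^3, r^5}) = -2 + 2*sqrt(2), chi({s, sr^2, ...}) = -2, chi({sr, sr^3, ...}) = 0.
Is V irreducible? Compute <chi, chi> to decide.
Not irreducible (reducible): <chi, chi> = 11 > 1.

<chi, chi> = (1/|G|) sum_C |C| * |chi(C)|^2 = (1/16)[1*|10|^2 + 1*|2|^2 + 2*|-2*sqrt(2) - 2|^2 + 2*|2|^2 + 2*|-2 + 2*sqrt(2)|^2 + 4*|-2|^2 + 4*|0|^2]
  = (1/16)[(100) + (4) + (16*sqrt(2) + 24) + (8) + (24 - 16*sqrt(2)) + (16) + (0)] = 176/16 = 11.
A character is irreducible iff <chi, chi> = 1, so this representation is reducible.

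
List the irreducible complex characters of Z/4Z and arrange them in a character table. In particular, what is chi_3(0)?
Character table of Z/4Z (irreps indexed chi_0,...,chi_3 with chi_k(m) = zeta_4^(k*m), zeta_4 = exp(2*pi*i/4)):
  irrep \ class  {0} (size 1)  {1} (size 1)  {2} (size 1)  {3} (size 1)
  chi_0          1             1             1             1           
  chi_1          1             I             -1            -I          
  chi_2          1             -1            1             -1          
  chi_3          1             -I            -1            I           

Spot check: chi_3(0) = zeta_4^(3*0) = zeta_4^0 = 1.

Solution. Z/4Z is abelian, so all 4 irreducible complex representations are 1-dimensional. They are given by chi_k(m) = zeta_4^(k*m) for k = 0,...,3. Row orthogonality: sum_m chi_k(m) conj(chi_l(m)) = 4 * [k = l].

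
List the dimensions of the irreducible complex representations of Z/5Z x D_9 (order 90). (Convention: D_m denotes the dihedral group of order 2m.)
Dimensions: 1, 1, 1, 1, 1, 1, 1, 1, 1, 1, 2, 2, 2, 2, 2, 2, 2, 2, 2, 2, 2, 2, 2, 2, 2, 2, 2, 2, 2, 2

Argument: There are 30 irreducibles (= number of conjugacy classes). Their dimensions d_i satisfy sum d_i^2 = |G| = 90: 1 + 1 + 1 + 1 + 1 + 1 + 1 + 1 + 1 + 1 + 4 + 4 + 4 + 4 + 4 + 4 + 4 + 4 + 4 + 4 + 4 + 4 + 4 + 4 + 4 + 4 + 4 + 4 + 4 + 4 = 90. (For the product with Z/5Z: each of the 5 1-dim characters of Z/5Z tensors with each irrep of D_9, giving 5 copies of each D_9-dimension.)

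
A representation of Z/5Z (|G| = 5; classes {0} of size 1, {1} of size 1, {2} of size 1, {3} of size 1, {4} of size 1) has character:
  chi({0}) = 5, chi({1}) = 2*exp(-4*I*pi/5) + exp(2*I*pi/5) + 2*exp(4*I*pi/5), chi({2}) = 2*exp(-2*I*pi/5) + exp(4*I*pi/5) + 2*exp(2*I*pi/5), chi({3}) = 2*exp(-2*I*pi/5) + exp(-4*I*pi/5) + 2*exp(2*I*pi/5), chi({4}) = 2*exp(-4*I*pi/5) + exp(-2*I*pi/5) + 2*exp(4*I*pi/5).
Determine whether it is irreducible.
Not irreducible (reducible): <chi, chi> = 9 > 1.

Derivation: <chi, chi> = (1/|G|) sum_C |C| * |chi(C)|^2 = (1/5)[1*|5|^2 + 1*|2*exp(-4*I*pi/5) + exp(2*I*pi/5) + 2*exp(4*I*pi/5)|^2 + 1*|2*exp(-2*I*pi/5) + exp(4*I*pi/5) + 2*exp(2*I*pi/5)|^2 + 1*|2*exp(-2*I*pi/5) + exp(-4*I*pi/5) + 2*exp(2*I*pi/5)|^2 + 1*|2*exp(-4*I*pi/5) + exp(-2*I*pi/5) + 2*exp(4*I*pi/5)|^2]
  = (1/5)[(25) + (9 + 6*exp(-2*I*pi/5) + 2*exp(-4*I*pi/5) + 2*exp(4*I*pi/5) + 6*exp(2*I*pi/5)) + (9 + 6*exp(-4*I*pi/5) + 2*exp(-2*I*pi/5) + 2*exp(2*I*pi/5) + 6*exp(4*I*pi/5)) + (9 + 6*exp(-4*I*pi/5) + 2*exp(-2*I*pi/5) + 2*exp(2*I*pi/5) + 6*exp(4*I*pi/5)) + (9 + 6*exp(-2*I*pi/5) + 2*exp(-4*I*pi/5) + 2*exp(4*I*pi/5) + 6*exp(2*I*pi/5))] = 45/5 = 9.
(Exp terms are combined using exp(i*s)*conj(exp(i*t)) = exp(i*(s-t)), and sums of them are collapsed using the identity that for every m > 1 the m distinct m-th roots of unity sum to 0, e.g. 1 + exp(2*I*pi/3) + exp(-2*I*pi/3) = 0.)
A character is irreducible iff <chi, chi> = 1, so this representation is reducible.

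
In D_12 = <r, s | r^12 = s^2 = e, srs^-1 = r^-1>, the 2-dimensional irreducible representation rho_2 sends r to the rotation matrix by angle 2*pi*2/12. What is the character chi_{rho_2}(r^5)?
chi_{rho_2}(r^5) = 2*cos(2*pi*2*5/12) = 1

Reasoning: rho_2(r^5) is rotation by angle 2*pi*2*5/12, whose trace is 2*cos(2*pi*2*5/12) = 1.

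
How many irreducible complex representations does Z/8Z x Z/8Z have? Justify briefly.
64

Explanation: The number of irreducible complex representations of a finite group equals its number of conjugacy classes. Z/8Z x Z/8Z is abelian of order 64, so every element is its own conjugacy class: 64 classes, so Z/8Z x Z/8Z (order 64) has exactly 64 irreducible complex representations.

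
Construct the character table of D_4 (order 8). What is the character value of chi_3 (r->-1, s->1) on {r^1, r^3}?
Conjugacy classes: {e} of size 1, {r^2} of size 1, {r^1, r^3} of size 2, {s, sr^2, ...} of size 2, {sr, sr^3, ...} of size 2.
Character table:
  irrep \ class              {e} (size 1)  {r^2} (size 1)  {r^1, r^3} (size 2)  {s, sr^2, ...} (size 2)  {sr, sr^3, ...} (size 2)
  chi_1 (triv)               1             1               1                    1                        1                       
  chi_2 (sign: r->1, s->-1)  1             1               1                    -1                       -1                      
  chi_3 (r->-1, s->1)        1             1               -1                   1                        -1                      
  chi_4 (r->-1, s->-1)       1             1               -1                   -1                       1                       
  chi_5 (2d, j=1)            2             -2              0                    0                        0                       

Spot check: chi_3 (r->-1, s->1) on {r^1, r^3} = -1.

Explanation: D_4 has order 2*4 = 8 with 5 conjugacy classes, hence 5 irreducibles. Sum of squared dims 1 + 1 + 1 + 1 + 4 = 8 = |G|. Linear characters come from the abelianisation; the 2-dimensional irreps have character r^k -> 2*cos(2*pi*j*k/4), reflections -> 0.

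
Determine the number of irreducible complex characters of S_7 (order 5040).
15

Derivation: The number of irreducible complex representations of a finite group equals its number of conjugacy classes. Conjugacy classes in S_7 correspond to cycle types, i.e. partitions of 7; there are p(7) = 15 of them, so S_7 (order 5040) has exactly 15 irreducible complex representations.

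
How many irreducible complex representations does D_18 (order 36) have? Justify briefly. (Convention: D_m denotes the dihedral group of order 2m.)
12

Details: The number of irreducible complex representations of a finite group equals its number of conjugacy classes. D_18 has 12 conjugacy classes (n/2 + 3 for n even), so D_18 (order 36) has exactly 12 irreducible complex representations.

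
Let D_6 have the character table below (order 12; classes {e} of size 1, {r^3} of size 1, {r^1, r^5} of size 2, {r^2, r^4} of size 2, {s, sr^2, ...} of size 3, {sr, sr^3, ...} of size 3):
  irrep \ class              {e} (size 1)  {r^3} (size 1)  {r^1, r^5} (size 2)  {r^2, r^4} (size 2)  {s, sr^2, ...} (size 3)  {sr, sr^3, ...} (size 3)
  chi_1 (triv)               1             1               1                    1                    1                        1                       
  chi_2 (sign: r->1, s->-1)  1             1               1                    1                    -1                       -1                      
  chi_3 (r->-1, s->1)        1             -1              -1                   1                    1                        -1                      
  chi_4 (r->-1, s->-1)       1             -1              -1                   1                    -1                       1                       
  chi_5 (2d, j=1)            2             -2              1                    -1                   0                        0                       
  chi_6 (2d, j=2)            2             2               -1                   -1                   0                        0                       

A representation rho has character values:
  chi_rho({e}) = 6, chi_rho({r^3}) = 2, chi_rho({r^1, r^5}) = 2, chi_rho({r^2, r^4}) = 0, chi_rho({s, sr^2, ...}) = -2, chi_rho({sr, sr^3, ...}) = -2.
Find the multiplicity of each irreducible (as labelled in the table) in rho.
Multiplicities: chi_1: 0, chi_2: 2, chi_3: 0, chi_4: 0, chi_5: 1, chi_6: 1.

Justification: Use <chi_rho, chi> = (1/|G|) sum_C |C| * chi_rho(C) * conj(chi(C)) with |G| = 12 for each irreducible chi in the table:
  <chi_rho, chi_1> = (1/12)[1*(6)*conj(1) + 1*(2)*conj(1) + 2*(2)*conj(1) + 2*(0)*conj(1) + 3*(-2)*conj(1) + 3*(-2)*conj(1)]
      = (1/12)[(6) + (2) + (4) + (0) + (-6) + (-6)] = 0/12 = 0
  <chi_rho, chi_2> = (1/12)[1*(6)*conj(1) + 1*(2)*conj(1) + 2*(2)*conj(1) + 2*(0)*conj(1) + 3*(-2)*conj(-1) + 3*(-2)*conj(-1)]
      = (1/12)[(6) + (2) + (4) + (0) + (6) + (6)] = 24/12 = 2
  <chi_rho, chi_3> = (1/12)[1*(6)*conj(1) + 1*(2)*conj(-1) + 2*(2)*conj(-1) + 2*(0)*conj(1) + 3*(-2)*conj(1) + 3*(-2)*conj(-1)]
      = (1/12)[(6) + (-2) + (-4) + (0) + (-6) + (6)] = 0/12 = 0
  <chi_rho, chi_4> = (1/12)[1*(6)*conj(1) + 1*(2)*conj(-1) + 2*(2)*conj(-1) + 2*(0)*conj(1) + 3*(-2)*conj(-1) + 3*(-2)*conj(1)]
      = (1/12)[(6) + (-2) + (-4) + (0) + (6) + (-6)] = 0/12 = 0
  <chi_rho, chi_5> = (1/12)[1*(6)*conj(2) + 1*(2)*conj(-2) + 2*(2)*conj(1) + 2*(0)*conj(-1) + 3*(-2)*conj(0) + 3*(-2)*conj(0)]
      = (1/12)[(12) + (-4) + (4) + (0) + (0) + (0)] = 12/12 = 1
  <chi_rho, chi_6> = (1/12)[1*(6)*conj(2) + 1*(2)*conj(2) + 2*(2)*conj(-1) + 2*(0)*conj(-1) + 3*(-2)*conj(0) + 3*(-2)*conj(0)]
      = (1/12)[(12) + (4) + (-4) + (0) + (0) + (0)] = 12/12 = 1
Dimension check: dim(rho) = sum (mult * dim) = 0*1 + 2*1 + 0*1 + 0*1 + 1*2 + 1*2 = 6 = chi_rho(e) = 6.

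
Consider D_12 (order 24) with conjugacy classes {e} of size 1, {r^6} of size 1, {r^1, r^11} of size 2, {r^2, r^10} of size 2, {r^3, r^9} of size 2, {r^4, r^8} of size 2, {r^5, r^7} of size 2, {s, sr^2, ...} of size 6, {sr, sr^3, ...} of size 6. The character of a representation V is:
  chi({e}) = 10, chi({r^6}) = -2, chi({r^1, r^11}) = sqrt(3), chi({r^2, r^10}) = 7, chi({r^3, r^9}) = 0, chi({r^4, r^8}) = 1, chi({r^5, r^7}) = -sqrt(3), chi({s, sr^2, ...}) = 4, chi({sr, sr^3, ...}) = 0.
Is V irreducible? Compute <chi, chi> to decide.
Not irreducible (reducible): <chi, chi> = 13 > 1.

Working: <chi, chi> = (1/|G|) sum_C |C| * |chi(C)|^2 = (1/24)[1*|10|^2 + 1*|-2|^2 + 2*|sqrt(3)|^2 + 2*|7|^2 + 2*|0|^2 + 2*|1|^2 + 2*|-sqrt(3)|^2 + 6*|4|^2 + 6*|0|^2]
  = (1/24)[(100) + (4) + (6) + (98) + (0) + (2) + (6) + (96) + (0)] = 312/24 = 13.
A character is irreducible iff <chi, chi> = 1, so this representation is reducible.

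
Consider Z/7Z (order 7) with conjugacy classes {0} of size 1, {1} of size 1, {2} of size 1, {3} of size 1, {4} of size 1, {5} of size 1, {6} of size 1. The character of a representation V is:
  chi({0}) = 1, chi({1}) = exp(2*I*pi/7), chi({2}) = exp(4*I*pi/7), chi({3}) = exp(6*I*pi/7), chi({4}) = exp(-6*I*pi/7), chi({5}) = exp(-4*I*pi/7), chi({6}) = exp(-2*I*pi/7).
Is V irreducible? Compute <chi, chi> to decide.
Irreducible: <chi, chi> = 1.

Derivation: <chi, chi> = (1/|G|) sum_C |C| * |chi(C)|^2 = (1/7)[1*|1|^2 + 1*|exp(2*I*pi/7)|^2 + 1*|exp(4*I*pi/7)|^2 + 1*|exp(6*I*pi/7)|^2 + 1*|exp(-6*I*pi/7)|^2 + 1*|exp(-4*I*pi/7)|^2 + 1*|exp(-2*I*pi/7)|^2]
  = (1/7)[(1) + (1) + (1) + (1) + (1) + (1) + (1)] = 7/7 = 1.
(Exp terms are combined using exp(i*s)*conj(exp(i*t)) = exp(i*(s-t)), and sums of them are collapsed using the identity that for every m > 1 the m distinct m-th roots of unity sum to 0, e.g. 1 + exp(2*I*pi/3) + exp(-2*I*pi/3) = 0.)
A character is irreducible iff <chi, chi> = 1, so this representation is irreducible.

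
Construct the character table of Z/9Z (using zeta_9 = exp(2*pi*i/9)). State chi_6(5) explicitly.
Character table of Z/9Z (irreps indexed chi_0,...,chi_8 with chi_k(m) = zeta_9^(k*m), zeta_9 = exp(2*pi*i/9)):
  irrep \ class  {0} (size 1)  {1} (size 1)    {2} (size 1)    {3} (size 1)    {4} (size 1)    {5} (size 1)    {6} (size 1)    {7} (size 1)    {8} (size 1)  
  chi_0          1             1               1               1               1               1               1               1               1             
  chi_1          1             exp(2*I*pi/9)   exp(4*I*pi/9)   exp(2*I*pi/3)   exp(8*I*pi/9)   exp(-8*I*pi/9)  exp(-2*I*pi/3)  exp(-4*I*pi/9)  exp(-2*I*pi/9)
  chi_2          1             exp(4*I*pi/9)   exp(8*I*pi/9)   exp(-2*I*pi/3)  exp(-2*I*pi/9)  exp(2*I*pi/9)   exp(2*I*pi/3)   exp(-8*I*pi/9)  exp(-4*I*pi/9)
  chi_3          1             exp(2*I*pi/3)   exp(-2*I*pi/3)  1               exp(2*I*pi/3)   exp(-2*I*pi/3)  1               exp(2*I*pi/3)   exp(-2*I*pi/3)
  chi_4          1             exp(8*I*pi/9)   exp(-2*I*pi/9)  exp(2*I*pi/3)   exp(-4*I*pi/9)  exp(4*I*pi/9)   exp(-2*I*pi/3)  exp(2*I*pi/9)   exp(-8*I*pi/9)
  chi_5          1             exp(-8*I*pi/9)  exp(2*I*pi/9)   exp(-2*I*pi/3)  exp(4*I*pi/9)   exp(-4*I*pi/9)  exp(2*I*pi/3)   exp(-2*I*pi/9)  exp(8*I*pi/9) 
  chi_6          1             exp(-2*I*pi/3)  exp(2*I*pi/3)   1               exp(-2*I*pi/3)  exp(2*I*pi/3)   1               exp(-2*I*pi/3)  exp(2*I*pi/3) 
  chi_7          1             exp(-4*I*pi/9)  exp(-8*I*pi/9)  exp(2*I*pi/3)   exp(2*I*pi/9)   exp(-2*I*pi/9)  exp(-2*I*pi/3)  exp(8*I*pi/9)   exp(4*I*pi/9) 
  chi_8          1             exp(-2*I*pi/9)  exp(-4*I*pi/9)  exp(-2*I*pi/3)  exp(-8*I*pi/9)  exp(8*I*pi/9)   exp(2*I*pi/3)   exp(4*I*pi/9)   exp(2*I*pi/9) 

Spot check: chi_6(5) = zeta_9^(6*5) = zeta_9^30 = exp(2*I*pi/3).

Explanation: Z/9Z is abelian, so all 9 irreducible complex representations are 1-dimensional. They are given by chi_k(m) = zeta_9^(k*m) for k = 0,...,8. Row orthogonality: sum_m chi_k(m) conj(chi_l(m)) = 9 * [k = l].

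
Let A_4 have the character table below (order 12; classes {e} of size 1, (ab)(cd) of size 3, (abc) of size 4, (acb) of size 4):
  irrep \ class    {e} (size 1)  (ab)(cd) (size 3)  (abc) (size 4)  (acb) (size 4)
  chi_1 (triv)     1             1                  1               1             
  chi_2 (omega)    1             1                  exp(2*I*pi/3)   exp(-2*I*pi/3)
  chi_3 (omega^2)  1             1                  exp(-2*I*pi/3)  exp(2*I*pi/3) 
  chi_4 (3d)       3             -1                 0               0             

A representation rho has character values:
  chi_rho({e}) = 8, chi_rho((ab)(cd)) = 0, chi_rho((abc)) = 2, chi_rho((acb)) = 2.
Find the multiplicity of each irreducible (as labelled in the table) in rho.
Multiplicities: chi_1: 2, chi_2: 0, chi_3: 0, chi_4: 2.

Justification: Use <chi_rho, chi> = (1/|G|) sum_C |C| * chi_rho(C) * conj(chi(C)) with |G| = 12 for each irreducible chi in the table:
  <chi_rho, chi_1> = (1/12)[1*(8)*conj(1) + 3*(0)*conj(1) + 4*(2)*conj(1) + 4*(2)*conj(1)]
      = (1/12)[(8) + (0) + (8) + (8)] = 24/12 = 2
  <chi_rho, chi_2> = (1/12)[1*(8)*conj(1) + 3*(0)*conj(1) + 4*(2)*conj(exp(2*I*pi/3)) + 4*(2)*conj(exp(-2*I*pi/3))]
      = (1/12)[(8) + (0) + (8*exp(-2*I*pi/3)) + (8*exp(2*I*pi/3))] = 0/12 = 0
  <chi_rho, chi_3> = (1/12)[1*(8)*conj(1) + 3*(0)*conj(1) + 4*(2)*conj(exp(-2*I*pi/3)) + 4*(2)*conj(exp(2*I*pi/3))]
      = (1/12)[(8) + (0) + (8*exp(2*I*pi/3)) + (8*exp(-2*I*pi/3))] = 0/12 = 0
  <chi_rho, chi_4> = (1/12)[1*(8)*conj(3) + 3*(0)*conj(-1) + 4*(2)*conj(0) + 4*(2)*conj(0)]
      = (1/12)[(24) + (0) + (0) + (0)] = 24/12 = 2
(Exp terms are combined using exp(i*s)*conj(exp(i*t)) = exp(i*(s-t)), and sums of them are collapsed using the identity that for every m > 1 the m distinct m-th roots of unity sum to 0, e.g. 1 + exp(2*I*pi/3) + exp(-2*I*pi/3) = 0.)
Dimension check: dim(rho) = sum (mult * dim) = 2*1 + 0*1 + 0*1 + 2*3 = 8 = chi_rho(e) = 8.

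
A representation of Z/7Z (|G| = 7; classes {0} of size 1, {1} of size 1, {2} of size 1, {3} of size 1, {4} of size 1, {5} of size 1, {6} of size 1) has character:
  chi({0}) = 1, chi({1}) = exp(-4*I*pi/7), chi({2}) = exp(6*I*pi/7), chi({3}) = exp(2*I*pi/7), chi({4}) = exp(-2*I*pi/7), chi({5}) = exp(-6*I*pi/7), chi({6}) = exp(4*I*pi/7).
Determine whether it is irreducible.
Irreducible: <chi, chi> = 1.

Details: <chi, chi> = (1/|G|) sum_C |C| * |chi(C)|^2 = (1/7)[1*|1|^2 + 1*|exp(-4*I*pi/7)|^2 + 1*|exp(6*I*pi/7)|^2 + 1*|exp(2*I*pi/7)|^2 + 1*|exp(-2*I*pi/7)|^2 + 1*|exp(-6*I*pi/7)|^2 + 1*|exp(4*I*pi/7)|^2]
  = (1/7)[(1) + (1) + (1) + (1) + (1) + (1) + (1)] = 7/7 = 1.
(Exp terms are combined using exp(i*s)*conj(exp(i*t)) = exp(i*(s-t)), and sums of them are collapsed using the identity that for every m > 1 the m distinct m-th roots of unity sum to 0, e.g. 1 + exp(2*I*pi/3) + exp(-2*I*pi/3) = 0.)
A character is irreducible iff <chi, chi> = 1, so this representation is irreducible.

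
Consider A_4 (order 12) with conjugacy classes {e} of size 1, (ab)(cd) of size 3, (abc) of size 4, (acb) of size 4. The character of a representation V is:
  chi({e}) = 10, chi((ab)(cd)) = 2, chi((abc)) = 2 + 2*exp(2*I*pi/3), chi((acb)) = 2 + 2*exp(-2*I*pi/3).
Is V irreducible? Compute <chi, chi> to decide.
Not irreducible (reducible): <chi, chi> = 12 > 1.

Working: <chi, chi> = (1/|G|) sum_C |C| * |chi(C)|^2 = (1/12)[1*|10|^2 + 3*|2|^2 + 4*|2 + 2*exp(2*I*pi/3)|^2 + 4*|2 + 2*exp(-2*I*pi/3)|^2]
  = (1/12)[(100) + (12) + (16) + (16)] = 144/12 = 12.
(Exp terms are combined using exp(i*s)*conj(exp(i*t)) = exp(i*(s-t)), and sums of them are collapsed using the identity that for every m > 1 the m distinct m-th roots of unity sum to 0, e.g. 1 + exp(2*I*pi/3) + exp(-2*I*pi/3) = 0.)
A character is irreducible iff <chi, chi> = 1, so this representation is reducible.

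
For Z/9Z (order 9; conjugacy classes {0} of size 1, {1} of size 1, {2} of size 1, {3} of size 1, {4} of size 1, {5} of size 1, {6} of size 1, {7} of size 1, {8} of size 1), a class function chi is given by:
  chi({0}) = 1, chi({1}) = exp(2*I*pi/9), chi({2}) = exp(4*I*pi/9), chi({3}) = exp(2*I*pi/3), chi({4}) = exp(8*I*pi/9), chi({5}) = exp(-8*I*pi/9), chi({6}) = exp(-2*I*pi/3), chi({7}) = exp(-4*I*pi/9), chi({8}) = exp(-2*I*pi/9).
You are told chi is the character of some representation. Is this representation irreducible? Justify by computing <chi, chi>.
Irreducible: <chi, chi> = 1.

<chi, chi> = (1/|G|) sum_C |C| * |chi(C)|^2 = (1/9)[1*|1|^2 + 1*|exp(2*I*pi/9)|^2 + 1*|exp(4*I*pi/9)|^2 + 1*|exp(2*I*pi/3)|^2 + 1*|exp(8*I*pi/9)|^2 + 1*|exp(-8*I*pi/9)|^2 + 1*|exp(-2*I*pi/3)|^2 + 1*|exp(-4*I*pi/9)|^2 + 1*|exp(-2*I*pi/9)|^2]
  = (1/9)[(1) + (1) + (1) + (1) + (1) + (1) + (1) + (1) + (1)] = 9/9 = 1.
(Exp terms are combined using exp(i*s)*conj(exp(i*t)) = exp(i*(s-t)), and sums of them are collapsed using the identity that for every m > 1 the m distinct m-th roots of unity sum to 0, e.g. 1 + exp(2*I*pi/3) + exp(-2*I*pi/3) = 0.)
A character is irreducible iff <chi, chi> = 1, so this representation is irreducible.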